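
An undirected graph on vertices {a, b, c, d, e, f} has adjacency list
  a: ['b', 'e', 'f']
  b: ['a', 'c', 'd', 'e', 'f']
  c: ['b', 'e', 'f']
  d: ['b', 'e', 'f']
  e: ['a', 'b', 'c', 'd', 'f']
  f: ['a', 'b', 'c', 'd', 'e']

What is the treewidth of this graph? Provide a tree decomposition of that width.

Treewidth 3.
One such decomposition:
Bags: B1 = {b, c, e, f}  B2 = {b, d, e, f}  B3 = {a, b, e, f}
Tree: B1–B2, B2–B3

The largest bag has 4 vertices, giving width 3; this decomposition certifies tw(G) ≤ 3. Conversely, {b, d, e, f} is a clique of size 4, and the vertices of any clique must share a bag in every tree decomposition; so some bag has ≥ 4 vertices and tw(G) ≥ 3. The upper and lower bounds meet at 3, so that is the treewidth.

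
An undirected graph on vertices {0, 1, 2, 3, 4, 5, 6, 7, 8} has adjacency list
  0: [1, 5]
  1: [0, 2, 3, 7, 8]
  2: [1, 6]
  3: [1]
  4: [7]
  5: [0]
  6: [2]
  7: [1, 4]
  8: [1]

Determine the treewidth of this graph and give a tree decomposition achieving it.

Treewidth 1.
One such decomposition:
Bags: B1 = {1, 8}  B2 = {0, 1}  B3 = {1, 7}  B4 = {4, 7}  B5 = {1, 3}  B6 = {0, 5}  B7 = {1, 2}  B8 = {2, 6}
Tree: B1–B2, B1–B3, B3–B4, B2–B5, B2–B6, B1–B7, B7–B8

Each bag holds 2 vertices, so the decomposition has width 1, which upper-bounds the treewidth. Any graph with an edge has treewidth ≥ 1, and G has the edge 8–1. Combining the bounds, tw(G) = 1.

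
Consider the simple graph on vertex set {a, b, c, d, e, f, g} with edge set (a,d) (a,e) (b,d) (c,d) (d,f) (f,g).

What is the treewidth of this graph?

A width-1 tree decomposition is:
Bags: B1 = {d, f}  B2 = {a, d}  B3 = {c, d}  B4 = {f, g}  B5 = {b, d}  B6 = {a, e}
Tree: B1–B2, B1–B3, B1–B4, B2–B5, B2–B6
Each bag holds 2 vertices, so the decomposition has width 1, which upper-bounds the treewidth. Any graph with an edge has treewidth ≥ 1, and G has the edge d–f. Therefore the treewidth is 1.

1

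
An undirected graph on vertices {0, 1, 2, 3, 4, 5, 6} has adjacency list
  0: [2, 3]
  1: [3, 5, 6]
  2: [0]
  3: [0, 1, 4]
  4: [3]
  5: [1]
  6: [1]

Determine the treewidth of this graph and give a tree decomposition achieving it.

Each bag holds 2 vertices, so the decomposition has width 1, which upper-bounds the treewidth. G has an edge, so its treewidth is at least 1. Therefore the treewidth is 1.

Treewidth 1.
One such decomposition:
Bags: B1 = {1, 6}  B2 = {1, 5}  B3 = {1, 3}  B4 = {3, 4}  B5 = {0, 3}  B6 = {0, 2}
Tree: B1–B2, B2–B3, B3–B4, B3–B5, B5–B6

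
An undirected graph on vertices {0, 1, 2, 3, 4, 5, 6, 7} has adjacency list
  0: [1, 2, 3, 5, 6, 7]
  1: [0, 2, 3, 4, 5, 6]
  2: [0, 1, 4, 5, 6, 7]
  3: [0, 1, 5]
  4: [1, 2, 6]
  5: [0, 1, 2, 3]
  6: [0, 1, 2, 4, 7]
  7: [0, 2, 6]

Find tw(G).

3

A width-3 tree decomposition is:
Bags: B1 = {1, 2, 4, 6}  B2 = {0, 1, 2, 6}  B3 = {0, 2, 6, 7}  B4 = {0, 1, 2, 5}  B5 = {0, 1, 3, 5}
Tree: B1–B2, B2–B3, B2–B4, B4–B5
Each bag holds 4 vertices, so the decomposition has width 3, which upper-bounds the treewidth. Conversely, {0, 1, 2, 5} is a clique of size 4, and the vertices of any clique must share a bag in every tree decomposition; so some bag has ≥ 4 vertices and tw(G) ≥ 3. Hence tw(G) = 3 exactly.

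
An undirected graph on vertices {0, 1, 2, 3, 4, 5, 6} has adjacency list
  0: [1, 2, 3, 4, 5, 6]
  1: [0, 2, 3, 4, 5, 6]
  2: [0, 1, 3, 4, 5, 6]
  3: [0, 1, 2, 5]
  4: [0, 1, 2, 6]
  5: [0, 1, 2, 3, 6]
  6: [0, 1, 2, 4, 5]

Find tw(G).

4

A width-4 tree decomposition is:
Bags: B1 = {0, 1, 2, 5, 6}  B2 = {0, 1, 2, 4, 6}  B3 = {0, 1, 2, 3, 5}
Tree: B1–B2, B1–B3
Each bag holds 5 vertices, so the decomposition has width 4, which upper-bounds the treewidth. Conversely, {0, 1, 2, 4, 6} is a clique of size 5, and the vertices of any clique must share a bag in every tree decomposition; so some bag has ≥ 5 vertices and tw(G) ≥ 4. The upper and lower bounds meet at 4, so that is the treewidth.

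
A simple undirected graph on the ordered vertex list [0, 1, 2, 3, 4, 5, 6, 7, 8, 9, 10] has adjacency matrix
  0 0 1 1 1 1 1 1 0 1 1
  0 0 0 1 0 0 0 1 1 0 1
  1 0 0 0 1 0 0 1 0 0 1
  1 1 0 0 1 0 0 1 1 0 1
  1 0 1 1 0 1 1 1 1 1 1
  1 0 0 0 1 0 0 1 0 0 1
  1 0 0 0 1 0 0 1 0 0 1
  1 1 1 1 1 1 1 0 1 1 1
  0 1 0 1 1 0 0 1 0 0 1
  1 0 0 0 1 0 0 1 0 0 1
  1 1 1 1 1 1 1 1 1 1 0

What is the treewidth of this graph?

A width-4 tree decomposition is:
Bags: B1 = {0, 3, 4, 7, 10}  B2 = {3, 4, 7, 8, 10}  B3 = {1, 3, 7, 8, 10}  B4 = {0, 4, 7, 9, 10}  B5 = {0, 4, 5, 7, 10}  B6 = {0, 2, 4, 7, 10}  B7 = {0, 4, 6, 7, 10}
Tree: B1–B2, B2–B3, B1–B4, B4–B5, B1–B6, B4–B7
Each bag holds 5 vertices, so the decomposition has width 4, which upper-bounds the treewidth. On the other hand G contains the 5-clique {1, 3, 7, 8, 10}. A clique must lie in a single bag of any decomposition, so no decomposition can have width below 4. Hence tw(G) = 4 exactly.

4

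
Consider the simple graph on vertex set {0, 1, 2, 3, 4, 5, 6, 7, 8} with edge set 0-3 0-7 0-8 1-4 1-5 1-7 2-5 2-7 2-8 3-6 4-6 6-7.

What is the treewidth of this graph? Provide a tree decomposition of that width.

Treewidth 3.
One optimal decomposition is:
Bags: B1 = {1, 4, 5, 6}  B2 = {1, 5, 6, 7}  B3 = {2, 5, 6, 7}  B4 = {2, 3, 6, 7}  B5 = {0, 2, 3, 7}  B6 = {0, 2, 3, 8}
Tree: B1–B2, B2–B3, B3–B4, B4–B5, B5–B6

The largest bag has 4 vertices, giving width 3; this decomposition certifies tw(G) ≤ 3. For the lower bound: the 4 vertex sets {1,4,5}, {6}, {7}, {0,2,3,8} are disjoint, each induces a connected subgraph, and every pair is joined by at least one edge of G. Contracting each set to a single vertex therefore yields K_{4} as a minor, and since treewidth is minor-monotone, tw(G) ≥ tw(K_{4}) = 3. The upper and lower bounds meet at 3, so that is the treewidth.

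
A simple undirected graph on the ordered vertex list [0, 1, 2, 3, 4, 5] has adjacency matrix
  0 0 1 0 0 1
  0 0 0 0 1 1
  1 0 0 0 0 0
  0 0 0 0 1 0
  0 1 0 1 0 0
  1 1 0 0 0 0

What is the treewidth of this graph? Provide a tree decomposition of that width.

The largest bag has 2 vertices, giving width 1; this decomposition certifies tw(G) ≤ 1. Since G has at least one edge (e.g. 3–4), it is not an edgeless graph, so tw(G) ≥ 1. The upper and lower bounds meet at 1, so that is the treewidth.

Treewidth 1.
One such decomposition:
Bags: B1 = {3, 4}  B2 = {1, 4}  B3 = {1, 5}  B4 = {0, 5}  B5 = {0, 2}
Tree: B1–B2, B2–B3, B3–B4, B4–B5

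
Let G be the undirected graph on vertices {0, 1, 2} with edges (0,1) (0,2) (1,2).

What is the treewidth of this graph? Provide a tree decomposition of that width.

With just one bag of size 3, the width is 3 − 1 = 2, so tw(G) ≤ 2. On the other hand G contains the 3-clique {0, 1, 2}. A clique must lie in a single bag of any decomposition, so no decomposition can have width below 2. Hence tw(G) = 2 exactly.

Treewidth 2.
Bags: B1 = {0, 1, 2}
Tree: (single bag)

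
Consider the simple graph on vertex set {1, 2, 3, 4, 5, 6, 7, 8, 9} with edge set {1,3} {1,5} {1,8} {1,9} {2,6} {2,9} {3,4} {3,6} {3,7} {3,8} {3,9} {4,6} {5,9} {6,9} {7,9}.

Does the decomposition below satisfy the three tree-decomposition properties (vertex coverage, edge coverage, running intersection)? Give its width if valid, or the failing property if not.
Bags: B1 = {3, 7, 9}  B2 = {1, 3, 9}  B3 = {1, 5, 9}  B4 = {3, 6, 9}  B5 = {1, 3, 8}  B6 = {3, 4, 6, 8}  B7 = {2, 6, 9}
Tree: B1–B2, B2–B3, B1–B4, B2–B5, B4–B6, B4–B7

No — bags containing vertex 8 are not connected in the tree.

A tree decomposition must satisfy three properties: every vertex lies in some bag; for every edge, both endpoints lie together in some bag; and for every vertex, the bags containing it form a connected subtree. Here bags containing vertex 8 are not connected in the tree, so the decomposition is invalid.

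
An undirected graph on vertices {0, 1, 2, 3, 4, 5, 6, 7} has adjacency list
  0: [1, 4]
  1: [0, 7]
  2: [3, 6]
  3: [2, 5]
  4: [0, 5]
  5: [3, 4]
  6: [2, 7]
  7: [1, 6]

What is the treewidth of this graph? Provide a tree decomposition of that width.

Treewidth 2.
One such decomposition:
Bags: B1 = {0, 1, 4}  B2 = {1, 4, 7}  B3 = {4, 6, 7}  B4 = {2, 4, 6}  B5 = {2, 3, 4}  B6 = {3, 4, 5}
Tree: B1–B2, B2–B3, B3–B4, B4–B5, B5–B6

Every bag has size at most 3, so the width is 3 − 1 = 2 and tw(G) ≤ 2. Since 4–0–1–7–6–2–3–5–4 is a cycle in G, G is not acyclic. Forests are exactly the graphs of treewidth ≤ 1, so tw(G) ≥ 2. Hence tw(G) = 2 exactly.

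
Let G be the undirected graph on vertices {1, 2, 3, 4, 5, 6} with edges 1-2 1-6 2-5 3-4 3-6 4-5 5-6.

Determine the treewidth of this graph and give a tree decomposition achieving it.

Every bag has size at most 3, so the width is 3 − 1 = 2 and tw(G) ≤ 2. The edges 2–1–6–5–2 form a cycle, so G is not a tree and its treewidth is at least 2. Combining the bounds, tw(G) = 2.

Treewidth 2.
One such decomposition:
Bags: B1 = {1, 2, 5}  B2 = {1, 5, 6}  B3 = {4, 5, 6}  B4 = {3, 4, 6}
Tree: B1–B2, B2–B3, B3–B4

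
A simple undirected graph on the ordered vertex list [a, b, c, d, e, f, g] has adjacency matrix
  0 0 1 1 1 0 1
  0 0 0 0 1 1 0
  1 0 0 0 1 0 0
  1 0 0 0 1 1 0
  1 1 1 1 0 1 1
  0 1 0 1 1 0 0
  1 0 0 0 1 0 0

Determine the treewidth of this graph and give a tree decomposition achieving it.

Treewidth 2.
One optimal decomposition is:
Bags: B1 = {a, d, e}  B2 = {a, c, e}  B3 = {d, e, f}  B4 = {b, e, f}  B5 = {a, e, g}
Tree: B1–B2, B1–B3, B3–B4, B1–B5

Each bag holds 3 vertices, so the decomposition has width 2, which upper-bounds the treewidth. On the other hand G contains the 3-clique {a, d, e}. A clique must lie in a single bag of any decomposition, so no decomposition can have width below 2. The upper and lower bounds meet at 2, so that is the treewidth.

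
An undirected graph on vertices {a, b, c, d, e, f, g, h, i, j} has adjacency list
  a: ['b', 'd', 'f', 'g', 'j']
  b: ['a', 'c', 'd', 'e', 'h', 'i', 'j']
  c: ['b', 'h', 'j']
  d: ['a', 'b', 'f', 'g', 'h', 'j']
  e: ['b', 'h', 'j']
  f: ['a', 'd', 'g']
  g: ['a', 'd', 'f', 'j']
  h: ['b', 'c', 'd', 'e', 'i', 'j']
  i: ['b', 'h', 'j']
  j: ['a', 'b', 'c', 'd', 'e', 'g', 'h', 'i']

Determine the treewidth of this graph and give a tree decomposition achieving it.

Treewidth 3.
One optimal decomposition is:
Bags: B1 = {a, d, g, j}  B2 = {a, b, d, j}  B3 = {b, d, h, j}  B4 = {b, e, h, j}  B5 = {b, h, i, j}  B6 = {b, c, h, j}  B7 = {a, d, f, g}
Tree: B1–B2, B2–B3, B3–B4, B3–B5, B3–B6, B1–B7

The largest bag has 4 vertices, giving width 3; this decomposition certifies tw(G) ≤ 3. For the lower bound, the 4 vertices {a, d, g, j} are pairwise adjacent, and any tree decomposition puts a clique entirely inside one bag — forcing width ≥ 3. The upper and lower bounds meet at 3, so that is the treewidth.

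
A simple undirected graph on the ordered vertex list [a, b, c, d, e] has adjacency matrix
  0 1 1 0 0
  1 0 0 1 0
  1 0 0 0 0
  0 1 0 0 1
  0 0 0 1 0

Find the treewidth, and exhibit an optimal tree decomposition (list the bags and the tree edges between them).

Treewidth 1.
One such decomposition:
Bags: B1 = {d, e}  B2 = {b, d}  B3 = {a, b}  B4 = {a, c}
Tree: B1–B2, B2–B3, B3–B4

Each bag holds 2 vertices, so the decomposition has width 1, which upper-bounds the treewidth. G has an edge, so its treewidth is at least 1. Therefore the treewidth is 1.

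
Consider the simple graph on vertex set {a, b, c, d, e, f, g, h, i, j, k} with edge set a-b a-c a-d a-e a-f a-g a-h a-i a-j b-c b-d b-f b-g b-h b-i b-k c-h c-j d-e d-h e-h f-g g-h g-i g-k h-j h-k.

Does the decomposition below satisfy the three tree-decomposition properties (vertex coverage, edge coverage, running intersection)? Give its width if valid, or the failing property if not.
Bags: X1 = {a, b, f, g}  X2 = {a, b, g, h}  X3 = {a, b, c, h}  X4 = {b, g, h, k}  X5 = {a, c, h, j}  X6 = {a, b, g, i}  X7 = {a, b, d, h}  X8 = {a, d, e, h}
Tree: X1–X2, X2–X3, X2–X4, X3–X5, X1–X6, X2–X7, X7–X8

Every vertex of G appears in some bag (union = {a, b, c, d, e, f, g, h, i, j, k}); every edge is covered by a bag; and for each vertex v the set of bags containing v is connected in the bag tree. The decomposition is therefore valid. The largest bag has 4 vertices, so the width is 3.

Yes; width 3.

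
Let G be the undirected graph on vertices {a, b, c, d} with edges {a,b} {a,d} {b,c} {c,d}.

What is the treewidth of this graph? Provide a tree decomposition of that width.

Treewidth 2.
Bags: B1 = {a, b, c}  B2 = {a, c, d}
Tree: B1–B2

Every bag has size at most 3, so the width is 3 − 1 = 2 and tw(G) ≤ 2. For the lower bound, G contains the cycle c–b–a–d–c, so G is not a forest; only forests have treewidth ≤ 1, hence tw(G) ≥ 2. The upper and lower bounds meet at 2, so that is the treewidth.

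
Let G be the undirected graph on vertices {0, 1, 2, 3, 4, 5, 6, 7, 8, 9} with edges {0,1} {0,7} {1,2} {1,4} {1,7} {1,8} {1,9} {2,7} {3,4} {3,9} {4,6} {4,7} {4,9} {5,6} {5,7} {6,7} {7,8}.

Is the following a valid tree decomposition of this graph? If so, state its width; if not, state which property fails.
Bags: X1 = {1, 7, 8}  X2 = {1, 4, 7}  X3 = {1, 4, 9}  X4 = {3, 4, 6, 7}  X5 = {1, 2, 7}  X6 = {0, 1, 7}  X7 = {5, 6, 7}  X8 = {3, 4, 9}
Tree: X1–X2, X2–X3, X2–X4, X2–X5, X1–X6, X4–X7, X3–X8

No — bags containing vertex 3 are not connected in the tree.

A tree decomposition must satisfy three properties: every vertex lies in some bag; for every edge, both endpoints lie together in some bag; and for every vertex, the bags containing it form a connected subtree. Here bags containing vertex 3 are not connected in the tree, so the decomposition is invalid.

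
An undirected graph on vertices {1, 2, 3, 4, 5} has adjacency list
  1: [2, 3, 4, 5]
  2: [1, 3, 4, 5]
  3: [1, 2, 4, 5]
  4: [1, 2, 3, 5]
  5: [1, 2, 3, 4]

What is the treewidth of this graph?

A width-4 tree decomposition is:
Bags: B1 = {1, 2, 3, 4, 5}
Tree: (single bag)
With just one bag of size 5, the width is 5 − 1 = 4, so tw(G) ≤ 4. On the other hand G contains the 5-clique {1, 2, 3, 4, 5}. A clique must lie in a single bag of any decomposition, so no decomposition can have width below 4. Hence tw(G) = 4 exactly.

4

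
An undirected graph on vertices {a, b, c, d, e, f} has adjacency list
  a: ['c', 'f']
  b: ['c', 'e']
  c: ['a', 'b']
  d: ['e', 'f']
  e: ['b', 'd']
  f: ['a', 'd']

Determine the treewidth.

A width-2 tree decomposition is:
Bags: B1 = {b, c, e}  B2 = {c, d, e}  B3 = {c, d, f}  B4 = {a, c, f}
Tree: B1–B2, B2–B3, B3–B4
Each bag holds 3 vertices, so the decomposition has width 2, which upper-bounds the treewidth. Since c–b–e–d–f–a–c is a cycle in G, G is not acyclic. Forests are exactly the graphs of treewidth ≤ 1, so tw(G) ≥ 2. The upper and lower bounds meet at 2, so that is the treewidth.

2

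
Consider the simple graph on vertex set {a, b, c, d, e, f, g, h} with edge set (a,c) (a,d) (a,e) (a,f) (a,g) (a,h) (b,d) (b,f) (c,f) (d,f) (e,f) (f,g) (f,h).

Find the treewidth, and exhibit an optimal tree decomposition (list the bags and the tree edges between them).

The largest bag has 3 vertices, giving width 2; this decomposition certifies tw(G) ≤ 2. On the other hand G contains the 3-clique {a, d, f}. A clique must lie in a single bag of any decomposition, so no decomposition can have width below 2. The upper and lower bounds meet at 2, so that is the treewidth.

Treewidth 2.
One optimal decomposition is:
Bags: B1 = {a, d, f}  B2 = {a, c, f}  B3 = {b, d, f}  B4 = {a, e, f}  B5 = {a, f, g}  B6 = {a, f, h}
Tree: B1–B2, B1–B3, B1–B4, B2–B5, B1–B6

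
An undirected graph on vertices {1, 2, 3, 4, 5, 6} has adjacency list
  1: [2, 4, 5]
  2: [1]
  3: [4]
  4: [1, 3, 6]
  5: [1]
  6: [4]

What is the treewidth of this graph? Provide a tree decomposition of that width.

Treewidth 1.
One optimal decomposition is:
Bags: B1 = {3, 4}  B2 = {4, 6}  B3 = {1, 4}  B4 = {1, 5}  B5 = {1, 2}
Tree: B1–B2, B2–B3, B3–B4, B4–B5

Every bag has size at most 2, so the width is 2 − 1 = 1 and tw(G) ≤ 1. G has an edge, so its treewidth is at least 1. Combining the bounds, tw(G) = 1.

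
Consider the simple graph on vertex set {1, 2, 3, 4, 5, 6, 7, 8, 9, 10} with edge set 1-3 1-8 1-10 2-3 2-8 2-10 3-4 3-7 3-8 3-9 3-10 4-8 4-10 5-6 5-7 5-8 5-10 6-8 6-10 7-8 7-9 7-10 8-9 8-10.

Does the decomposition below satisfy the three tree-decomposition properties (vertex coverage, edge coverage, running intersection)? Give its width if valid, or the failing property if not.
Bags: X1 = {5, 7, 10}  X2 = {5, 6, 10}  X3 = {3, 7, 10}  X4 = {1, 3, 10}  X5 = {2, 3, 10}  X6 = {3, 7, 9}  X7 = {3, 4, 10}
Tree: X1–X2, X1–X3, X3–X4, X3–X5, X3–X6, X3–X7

A tree decomposition must satisfy three properties: every vertex lies in some bag; for every edge, both endpoints lie together in some bag; and for every vertex, the bags containing it form a connected subtree. Here vertex 8 appears in no bag, so the decomposition is invalid.

No — vertex 8 appears in no bag.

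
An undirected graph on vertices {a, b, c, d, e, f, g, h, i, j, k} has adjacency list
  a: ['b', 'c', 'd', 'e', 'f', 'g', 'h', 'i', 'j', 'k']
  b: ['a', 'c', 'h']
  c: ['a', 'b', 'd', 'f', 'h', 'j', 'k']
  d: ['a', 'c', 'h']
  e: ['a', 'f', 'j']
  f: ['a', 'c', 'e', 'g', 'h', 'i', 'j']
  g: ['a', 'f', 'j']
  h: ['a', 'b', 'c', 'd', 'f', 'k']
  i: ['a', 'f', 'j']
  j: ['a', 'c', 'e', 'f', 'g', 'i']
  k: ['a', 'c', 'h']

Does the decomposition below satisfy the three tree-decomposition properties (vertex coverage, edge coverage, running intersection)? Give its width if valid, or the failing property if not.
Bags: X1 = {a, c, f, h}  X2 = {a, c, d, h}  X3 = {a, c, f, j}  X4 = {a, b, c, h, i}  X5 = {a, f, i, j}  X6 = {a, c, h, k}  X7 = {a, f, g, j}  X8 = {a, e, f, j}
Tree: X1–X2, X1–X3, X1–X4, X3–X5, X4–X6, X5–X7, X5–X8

No — bags containing vertex i are not connected in the tree.

A tree decomposition must satisfy three properties: every vertex lies in some bag; for every edge, both endpoints lie together in some bag; and for every vertex, the bags containing it form a connected subtree. Here bags containing vertex i are not connected in the tree, so the decomposition is invalid.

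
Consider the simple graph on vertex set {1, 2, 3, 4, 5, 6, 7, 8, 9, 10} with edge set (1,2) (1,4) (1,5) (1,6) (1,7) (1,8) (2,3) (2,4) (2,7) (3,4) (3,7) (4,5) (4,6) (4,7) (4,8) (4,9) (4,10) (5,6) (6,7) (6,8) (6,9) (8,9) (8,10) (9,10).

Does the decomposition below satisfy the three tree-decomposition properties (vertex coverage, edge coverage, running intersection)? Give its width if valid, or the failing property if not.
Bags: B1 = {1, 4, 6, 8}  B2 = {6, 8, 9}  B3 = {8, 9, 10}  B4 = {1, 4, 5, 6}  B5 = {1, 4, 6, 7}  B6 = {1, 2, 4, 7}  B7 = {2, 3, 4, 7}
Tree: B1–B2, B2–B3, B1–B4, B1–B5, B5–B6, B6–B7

A tree decomposition must satisfy three properties: every vertex lies in some bag; for every edge, both endpoints lie together in some bag; and for every vertex, the bags containing it form a connected subtree. Here edge (4,9) lies in no bag, so the decomposition is invalid.

No — edge (4,9) lies in no bag.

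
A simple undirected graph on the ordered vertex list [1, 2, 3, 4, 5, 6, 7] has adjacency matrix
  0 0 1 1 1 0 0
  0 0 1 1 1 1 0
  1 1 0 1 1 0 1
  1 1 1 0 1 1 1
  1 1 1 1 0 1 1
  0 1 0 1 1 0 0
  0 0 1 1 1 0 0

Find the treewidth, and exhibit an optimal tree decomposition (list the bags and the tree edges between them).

Treewidth 3.
One optimal decomposition is:
Bags: B1 = {3, 4, 5, 7}  B2 = {2, 3, 4, 5}  B3 = {2, 4, 5, 6}  B4 = {1, 3, 4, 5}
Tree: B1–B2, B2–B3, B1–B4

Every bag has size at most 4, so the width is 4 − 1 = 3 and tw(G) ≤ 3. Conversely, {1, 3, 4, 5} is a clique of size 4, and the vertices of any clique must share a bag in every tree decomposition; so some bag has ≥ 4 vertices and tw(G) ≥ 3. Combining the bounds, tw(G) = 3.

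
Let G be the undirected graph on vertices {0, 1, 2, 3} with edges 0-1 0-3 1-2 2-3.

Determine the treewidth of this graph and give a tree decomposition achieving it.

Treewidth 2.
One optimal decomposition is:
Bags: B1 = {0, 1, 2}  B2 = {0, 2, 3}
Tree: B1–B2

Each bag holds 3 vertices, so the decomposition has width 2, which upper-bounds the treewidth. The edges 2–1–0–3–2 form a cycle, so G is not a tree and its treewidth is at least 2. Therefore the treewidth is 2.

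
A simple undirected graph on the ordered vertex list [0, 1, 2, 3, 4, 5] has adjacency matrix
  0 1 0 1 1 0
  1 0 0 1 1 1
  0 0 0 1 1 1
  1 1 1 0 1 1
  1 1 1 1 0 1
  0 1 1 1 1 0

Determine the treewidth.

3

A width-3 tree decomposition is:
Bags: B1 = {0, 1, 3, 4}  B2 = {1, 3, 4, 5}  B3 = {2, 3, 4, 5}
Tree: B1–B2, B2–B3
Every bag has size at most 4, so the width is 4 − 1 = 3 and tw(G) ≤ 3. For the lower bound, the 4 vertices {0, 1, 3, 4} are pairwise adjacent, and any tree decomposition puts a clique entirely inside one bag — forcing width ≥ 3. Therefore the treewidth is 3.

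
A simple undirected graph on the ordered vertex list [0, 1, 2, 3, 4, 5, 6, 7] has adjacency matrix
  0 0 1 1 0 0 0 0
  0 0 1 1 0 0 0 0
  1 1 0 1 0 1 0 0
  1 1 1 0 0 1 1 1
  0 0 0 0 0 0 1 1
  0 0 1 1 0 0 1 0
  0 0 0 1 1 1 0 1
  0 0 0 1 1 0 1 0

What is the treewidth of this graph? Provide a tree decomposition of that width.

Treewidth 2.
Bags: B1 = {3, 5, 6}  B2 = {3, 6, 7}  B3 = {2, 3, 5}  B4 = {1, 2, 3}  B5 = {0, 2, 3}  B6 = {4, 6, 7}
Tree: B1–B2, B1–B3, B3–B4, B4–B5, B2–B6

The largest bag has 3 vertices, giving width 2; this decomposition certifies tw(G) ≤ 2. On the other hand G contains the 3-clique {0, 2, 3}. A clique must lie in a single bag of any decomposition, so no decomposition can have width below 2. The upper and lower bounds meet at 2, so that is the treewidth.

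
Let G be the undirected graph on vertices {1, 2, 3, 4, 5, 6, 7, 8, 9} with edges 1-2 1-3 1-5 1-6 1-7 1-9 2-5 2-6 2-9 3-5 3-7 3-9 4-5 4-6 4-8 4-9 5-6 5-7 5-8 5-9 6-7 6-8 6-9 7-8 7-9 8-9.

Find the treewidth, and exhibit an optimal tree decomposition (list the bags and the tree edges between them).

Treewidth 4.
Bags: B1 = {1, 5, 6, 7, 9}  B2 = {5, 6, 7, 8, 9}  B3 = {1, 2, 5, 6, 9}  B4 = {1, 3, 5, 7, 9}  B5 = {4, 5, 6, 8, 9}
Tree: B1–B2, B1–B3, B1–B4, B2–B5

Every bag has size at most 5, so the width is 5 − 1 = 4 and tw(G) ≤ 4. On the other hand G contains the 5-clique {1, 3, 5, 7, 9}. A clique must lie in a single bag of any decomposition, so no decomposition can have width below 4. Combining the bounds, tw(G) = 4.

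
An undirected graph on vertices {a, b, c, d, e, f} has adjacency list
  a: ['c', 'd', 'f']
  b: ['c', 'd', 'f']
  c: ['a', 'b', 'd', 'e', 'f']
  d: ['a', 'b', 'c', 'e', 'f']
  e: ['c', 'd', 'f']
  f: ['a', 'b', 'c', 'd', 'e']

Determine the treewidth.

A width-3 tree decomposition is:
Bags: B1 = {a, c, d, f}  B2 = {b, c, d, f}  B3 = {c, d, e, f}
Tree: B1–B2, B1–B3
Every bag has size at most 4, so the width is 4 − 1 = 3 and tw(G) ≤ 3. Conversely, {c, d, e, f} is a clique of size 4, and the vertices of any clique must share a bag in every tree decomposition; so some bag has ≥ 4 vertices and tw(G) ≥ 3. Combining the bounds, tw(G) = 3.

3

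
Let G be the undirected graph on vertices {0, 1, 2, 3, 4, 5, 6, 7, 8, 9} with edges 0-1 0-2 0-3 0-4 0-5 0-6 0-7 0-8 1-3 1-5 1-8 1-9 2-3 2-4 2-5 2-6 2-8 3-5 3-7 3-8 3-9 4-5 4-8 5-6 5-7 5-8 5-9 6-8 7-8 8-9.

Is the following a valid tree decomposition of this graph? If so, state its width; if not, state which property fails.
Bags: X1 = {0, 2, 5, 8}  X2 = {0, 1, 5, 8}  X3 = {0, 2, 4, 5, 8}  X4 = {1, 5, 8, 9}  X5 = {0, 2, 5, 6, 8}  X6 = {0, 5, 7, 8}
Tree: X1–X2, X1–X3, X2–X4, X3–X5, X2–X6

A tree decomposition must satisfy three properties: every vertex lies in some bag; for every edge, both endpoints lie together in some bag; and for every vertex, the bags containing it form a connected subtree. Here vertex 3 appears in no bag, so the decomposition is invalid.

No — vertex 3 appears in no bag.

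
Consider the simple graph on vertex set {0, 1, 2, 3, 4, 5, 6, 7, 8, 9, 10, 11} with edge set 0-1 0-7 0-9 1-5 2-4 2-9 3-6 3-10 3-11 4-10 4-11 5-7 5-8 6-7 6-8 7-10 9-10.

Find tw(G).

A width-3 tree decomposition is:
Bags: B1 = {2, 3, 4, 11}  B2 = {2, 3, 4, 10}  B3 = {2, 3, 9, 10}  B4 = {3, 6, 9, 10}  B5 = {6, 7, 9, 10}  B6 = {0, 6, 7, 9}  B7 = {0, 6, 7, 8}  B8 = {0, 5, 7, 8}  B9 = {0, 1, 5, 8}
Tree: B1–B2, B2–B3, B3–B4, B4–B5, B5–B6, B6–B7, B7–B8, B8–B9
The largest bag has 4 vertices, giving width 3; this decomposition certifies tw(G) ≤ 3. For the lower bound: the 4 vertex sets {2,4,11}, {3}, {10}, {0,6,7,9} are disjoint, each induces a connected subgraph, and every pair is joined by at least one edge of G. Contracting each set to a single vertex therefore yields K_{4} as a minor, and since treewidth is minor-monotone, tw(G) ≥ tw(K_{4}) = 3. The upper and lower bounds meet at 3, so that is the treewidth.

3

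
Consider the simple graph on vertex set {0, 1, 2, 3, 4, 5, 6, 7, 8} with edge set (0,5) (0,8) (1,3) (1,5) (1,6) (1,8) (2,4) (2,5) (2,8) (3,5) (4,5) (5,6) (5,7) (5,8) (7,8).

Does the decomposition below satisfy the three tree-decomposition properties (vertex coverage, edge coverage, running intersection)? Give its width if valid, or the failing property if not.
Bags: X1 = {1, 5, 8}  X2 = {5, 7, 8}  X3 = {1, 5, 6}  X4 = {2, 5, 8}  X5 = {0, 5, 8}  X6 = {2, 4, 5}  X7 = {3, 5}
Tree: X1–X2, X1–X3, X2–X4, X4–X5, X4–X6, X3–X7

No — edge (1,3) lies in no bag.

A tree decomposition must satisfy three properties: every vertex lies in some bag; for every edge, both endpoints lie together in some bag; and for every vertex, the bags containing it form a connected subtree. Here edge (1,3) lies in no bag, so the decomposition is invalid.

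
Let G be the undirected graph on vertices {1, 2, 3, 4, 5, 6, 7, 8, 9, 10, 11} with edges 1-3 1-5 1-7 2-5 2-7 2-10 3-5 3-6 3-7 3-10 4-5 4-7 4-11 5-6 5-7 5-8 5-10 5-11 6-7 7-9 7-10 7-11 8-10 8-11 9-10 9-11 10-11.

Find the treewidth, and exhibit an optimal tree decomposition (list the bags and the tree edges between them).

Treewidth 3.
One optimal decomposition is:
Bags: B1 = {2, 5, 7, 10}  B2 = {3, 5, 7, 10}  B3 = {5, 7, 10, 11}  B4 = {7, 9, 10, 11}  B5 = {5, 8, 10, 11}  B6 = {3, 5, 6, 7}  B7 = {1, 3, 5, 7}  B8 = {4, 5, 7, 11}
Tree: B1–B2, B1–B3, B3–B4, B3–B5, B2–B6, B6–B7, B3–B8

Each bag holds 4 vertices, so the decomposition has width 3, which upper-bounds the treewidth. For the lower bound, the 4 vertices {7, 9, 10, 11} are pairwise adjacent, and any tree decomposition puts a clique entirely inside one bag — forcing width ≥ 3. Hence tw(G) = 3 exactly.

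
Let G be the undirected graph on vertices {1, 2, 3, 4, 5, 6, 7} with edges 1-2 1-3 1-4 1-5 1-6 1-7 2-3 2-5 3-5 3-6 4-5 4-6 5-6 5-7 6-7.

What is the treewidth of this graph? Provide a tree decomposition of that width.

The largest bag has 4 vertices, giving width 3; this decomposition certifies tw(G) ≤ 3. On the other hand G contains the 4-clique {1, 2, 3, 5}. A clique must lie in a single bag of any decomposition, so no decomposition can have width below 3. Combining the bounds, tw(G) = 3.

Treewidth 3.
One such decomposition:
Bags: B1 = {1, 4, 5, 6}  B2 = {1, 3, 5, 6}  B3 = {1, 5, 6, 7}  B4 = {1, 2, 3, 5}
Tree: B1–B2, B2–B3, B2–B4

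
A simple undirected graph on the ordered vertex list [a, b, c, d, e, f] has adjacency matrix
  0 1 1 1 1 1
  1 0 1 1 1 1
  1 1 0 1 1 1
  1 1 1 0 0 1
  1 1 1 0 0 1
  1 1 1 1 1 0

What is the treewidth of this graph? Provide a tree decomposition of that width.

The largest bag has 5 vertices, giving width 4; this decomposition certifies tw(G) ≤ 4. For the lower bound, the 5 vertices {a, b, c, d, f} are pairwise adjacent, and any tree decomposition puts a clique entirely inside one bag — forcing width ≥ 4. Combining the bounds, tw(G) = 4.

Treewidth 4.
Bags: B1 = {a, b, c, d, f}  B2 = {a, b, c, e, f}
Tree: B1–B2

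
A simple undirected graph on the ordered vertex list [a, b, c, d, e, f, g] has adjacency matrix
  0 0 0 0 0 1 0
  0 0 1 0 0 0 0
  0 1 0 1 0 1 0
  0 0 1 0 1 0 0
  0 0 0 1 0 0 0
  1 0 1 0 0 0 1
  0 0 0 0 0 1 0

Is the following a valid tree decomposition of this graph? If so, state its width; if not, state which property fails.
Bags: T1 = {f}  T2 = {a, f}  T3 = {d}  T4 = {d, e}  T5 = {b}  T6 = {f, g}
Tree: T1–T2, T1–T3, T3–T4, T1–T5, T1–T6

A tree decomposition must satisfy three properties: every vertex lies in some bag; for every edge, both endpoints lie together in some bag; and for every vertex, the bags containing it form a connected subtree. Here vertex c appears in no bag, so the decomposition is invalid.

No — vertex c appears in no bag.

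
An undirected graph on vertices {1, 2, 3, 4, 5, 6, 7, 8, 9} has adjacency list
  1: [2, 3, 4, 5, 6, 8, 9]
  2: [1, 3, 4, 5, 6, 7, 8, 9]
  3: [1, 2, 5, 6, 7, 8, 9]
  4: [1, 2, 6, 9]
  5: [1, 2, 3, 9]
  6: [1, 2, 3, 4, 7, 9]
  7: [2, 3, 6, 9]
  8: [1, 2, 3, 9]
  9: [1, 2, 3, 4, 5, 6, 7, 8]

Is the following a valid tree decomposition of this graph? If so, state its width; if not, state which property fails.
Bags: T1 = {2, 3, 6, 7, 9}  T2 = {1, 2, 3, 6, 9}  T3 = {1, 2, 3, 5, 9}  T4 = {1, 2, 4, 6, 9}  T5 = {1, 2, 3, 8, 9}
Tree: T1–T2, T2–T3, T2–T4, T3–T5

Every vertex of G appears in some bag (union = {1, 2, 3, 4, 5, 6, 7, 8, 9}); every edge is covered by a bag; and for each vertex v the set of bags containing v is connected in the bag tree. The decomposition is therefore valid. The largest bag has 5 vertices, so the width is 4.

Yes; width 4.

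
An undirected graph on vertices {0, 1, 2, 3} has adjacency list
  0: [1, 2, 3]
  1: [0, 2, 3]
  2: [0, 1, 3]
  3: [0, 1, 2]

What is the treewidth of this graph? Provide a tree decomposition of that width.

With just one bag of size 4, the width is 4 − 1 = 3, so tw(G) ≤ 3. On the other hand G contains the 4-clique {0, 1, 2, 3}. A clique must lie in a single bag of any decomposition, so no decomposition can have width below 3. Therefore the treewidth is 3.

Treewidth 3.
Bags: B1 = {0, 1, 2, 3}
Tree: (single bag)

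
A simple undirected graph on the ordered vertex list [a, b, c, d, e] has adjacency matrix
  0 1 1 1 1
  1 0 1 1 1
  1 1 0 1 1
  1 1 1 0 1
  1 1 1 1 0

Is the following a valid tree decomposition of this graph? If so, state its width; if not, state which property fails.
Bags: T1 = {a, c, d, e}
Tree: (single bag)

A tree decomposition must satisfy three properties: every vertex lies in some bag; for every edge, both endpoints lie together in some bag; and for every vertex, the bags containing it form a connected subtree. Here vertex b appears in no bag, so the decomposition is invalid.

No — vertex b appears in no bag.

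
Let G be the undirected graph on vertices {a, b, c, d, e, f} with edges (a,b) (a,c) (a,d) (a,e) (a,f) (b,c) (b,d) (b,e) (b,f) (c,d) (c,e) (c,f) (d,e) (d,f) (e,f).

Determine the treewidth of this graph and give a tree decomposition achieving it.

Treewidth 5.
One such decomposition:
Bags: B1 = {a, b, c, d, e, f}
Tree: (single bag)

A single bag containing all 6 vertices is trivially a valid decomposition of width 5. For the lower bound, the 6 vertices {a, b, c, d, e, f} are pairwise adjacent, and any tree decomposition puts a clique entirely inside one bag — forcing width ≥ 5. Therefore the treewidth is 5.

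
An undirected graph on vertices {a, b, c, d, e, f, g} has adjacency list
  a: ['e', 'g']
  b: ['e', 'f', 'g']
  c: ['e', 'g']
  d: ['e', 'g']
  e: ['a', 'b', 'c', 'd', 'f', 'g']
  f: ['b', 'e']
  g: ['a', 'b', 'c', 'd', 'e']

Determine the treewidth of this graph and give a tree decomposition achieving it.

Treewidth 2.
Bags: B1 = {b, e, g}  B2 = {a, e, g}  B3 = {c, e, g}  B4 = {d, e, g}  B5 = {b, e, f}
Tree: B1–B2, B1–B3, B2–B4, B1–B5

Every bag has size at most 3, so the width is 3 − 1 = 2 and tw(G) ≤ 2. On the other hand G contains the 3-clique {d, e, g}. A clique must lie in a single bag of any decomposition, so no decomposition can have width below 2. Hence tw(G) = 2 exactly.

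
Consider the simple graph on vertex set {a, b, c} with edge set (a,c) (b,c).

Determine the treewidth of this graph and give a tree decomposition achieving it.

Each bag holds 2 vertices, so the decomposition has width 1, which upper-bounds the treewidth. Since G has at least one edge (e.g. b–c), it is not an edgeless graph, so tw(G) ≥ 1. Therefore the treewidth is 1.

Treewidth 1.
Bags: B1 = {b, c}  B2 = {a, c}
Tree: B1–B2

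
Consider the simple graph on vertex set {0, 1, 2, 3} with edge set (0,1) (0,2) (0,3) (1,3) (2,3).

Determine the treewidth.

2

A width-2 tree decomposition is:
Bags: B1 = {0, 2, 3}  B2 = {0, 1, 3}
Tree: B1–B2
The largest bag has 3 vertices, giving width 2; this decomposition certifies tw(G) ≤ 2. For the lower bound, the 3 vertices {0, 1, 3} are pairwise adjacent, and any tree decomposition puts a clique entirely inside one bag — forcing width ≥ 2. Therefore the treewidth is 2.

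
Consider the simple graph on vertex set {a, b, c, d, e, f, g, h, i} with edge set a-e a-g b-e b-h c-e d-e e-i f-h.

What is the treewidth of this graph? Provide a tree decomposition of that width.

The largest bag has 2 vertices, giving width 1; this decomposition certifies tw(G) ≤ 1. G has an edge, so its treewidth is at least 1. The upper and lower bounds meet at 1, so that is the treewidth.

Treewidth 1.
One optimal decomposition is:
Bags: B1 = {b, e}  B2 = {c, e}  B3 = {b, h}  B4 = {d, e}  B5 = {e, i}  B6 = {a, e}  B7 = {a, g}  B8 = {f, h}
Tree: B1–B2, B1–B3, B2–B4, B1–B5, B5–B6, B6–B7, B3–B8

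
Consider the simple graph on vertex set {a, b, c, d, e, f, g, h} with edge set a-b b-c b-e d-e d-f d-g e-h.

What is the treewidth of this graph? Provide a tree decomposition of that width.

Every bag has size at most 2, so the width is 2 − 1 = 1 and tw(G) ≤ 1. G has an edge, so its treewidth is at least 1. Combining the bounds, tw(G) = 1.

Treewidth 1.
Bags: B1 = {b, e}  B2 = {d, e}  B3 = {a, b}  B4 = {b, c}  B5 = {e, h}  B6 = {d, f}  B7 = {d, g}
Tree: B1–B2, B1–B3, B3–B4, B1–B5, B2–B6, B6–B7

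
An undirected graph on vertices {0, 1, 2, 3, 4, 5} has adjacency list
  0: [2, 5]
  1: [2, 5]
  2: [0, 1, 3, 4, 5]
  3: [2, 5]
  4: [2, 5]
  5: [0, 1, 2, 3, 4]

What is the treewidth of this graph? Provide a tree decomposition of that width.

Treewidth 2.
One optimal decomposition is:
Bags: B1 = {0, 2, 5}  B2 = {1, 2, 5}  B3 = {2, 3, 5}  B4 = {2, 4, 5}
Tree: B1–B2, B1–B3, B3–B4

The largest bag has 3 vertices, giving width 2; this decomposition certifies tw(G) ≤ 2. Conversely, {0, 2, 5} is a clique of size 3, and the vertices of any clique must share a bag in every tree decomposition; so some bag has ≥ 3 vertices and tw(G) ≥ 2. Hence tw(G) = 2 exactly.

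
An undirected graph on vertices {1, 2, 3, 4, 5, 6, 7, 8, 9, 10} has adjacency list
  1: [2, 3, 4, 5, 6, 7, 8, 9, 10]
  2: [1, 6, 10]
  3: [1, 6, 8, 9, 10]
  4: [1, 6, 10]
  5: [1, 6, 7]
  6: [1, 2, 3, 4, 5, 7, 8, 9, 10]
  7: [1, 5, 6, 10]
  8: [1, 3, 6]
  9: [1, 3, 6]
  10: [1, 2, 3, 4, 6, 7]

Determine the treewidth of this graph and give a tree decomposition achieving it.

Each bag holds 4 vertices, so the decomposition has width 3, which upper-bounds the treewidth. Conversely, {1, 3, 6, 8} is a clique of size 4, and the vertices of any clique must share a bag in every tree decomposition; so some bag has ≥ 4 vertices and tw(G) ≥ 3. Hence tw(G) = 3 exactly.

Treewidth 3.
One such decomposition:
Bags: B1 = {1, 3, 6, 10}  B2 = {1, 6, 7, 10}  B3 = {1, 3, 6, 9}  B4 = {1, 4, 6, 10}  B5 = {1, 3, 6, 8}  B6 = {1, 5, 6, 7}  B7 = {1, 2, 6, 10}
Tree: B1–B2, B1–B3, B1–B4, B3–B5, B2–B6, B1–B7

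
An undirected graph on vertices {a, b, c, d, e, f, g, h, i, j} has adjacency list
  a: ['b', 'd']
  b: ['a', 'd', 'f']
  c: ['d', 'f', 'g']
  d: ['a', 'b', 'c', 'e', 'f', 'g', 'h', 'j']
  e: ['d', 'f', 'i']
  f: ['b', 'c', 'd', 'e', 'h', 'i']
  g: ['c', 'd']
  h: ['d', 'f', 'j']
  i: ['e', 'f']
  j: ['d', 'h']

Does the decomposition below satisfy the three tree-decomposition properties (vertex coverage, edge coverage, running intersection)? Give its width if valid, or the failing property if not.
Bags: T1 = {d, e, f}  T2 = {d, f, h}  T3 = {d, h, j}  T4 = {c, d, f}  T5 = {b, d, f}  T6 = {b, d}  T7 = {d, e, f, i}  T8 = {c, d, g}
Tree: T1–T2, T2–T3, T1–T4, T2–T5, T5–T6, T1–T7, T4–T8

A tree decomposition must satisfy three properties: every vertex lies in some bag; for every edge, both endpoints lie together in some bag; and for every vertex, the bags containing it form a connected subtree. Here vertex a appears in no bag, so the decomposition is invalid.

No — vertex a appears in no bag.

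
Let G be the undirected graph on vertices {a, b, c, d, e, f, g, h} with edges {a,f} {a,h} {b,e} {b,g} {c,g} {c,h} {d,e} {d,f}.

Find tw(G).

A width-2 tree decomposition is:
Bags: B1 = {b, d, e}  B2 = {b, d, g}  B3 = {c, d, g}  B4 = {c, d, h}  B5 = {a, d, h}  B6 = {a, d, f}
Tree: B1–B2, B2–B3, B3–B4, B4–B5, B5–B6
Each bag holds 3 vertices, so the decomposition has width 2, which upper-bounds the treewidth. For the lower bound, G contains the cycle d–e–b–g–c–h–a–f–d, so G is not a forest; only forests have treewidth ≤ 1, hence tw(G) ≥ 2. Combining the bounds, tw(G) = 2.

2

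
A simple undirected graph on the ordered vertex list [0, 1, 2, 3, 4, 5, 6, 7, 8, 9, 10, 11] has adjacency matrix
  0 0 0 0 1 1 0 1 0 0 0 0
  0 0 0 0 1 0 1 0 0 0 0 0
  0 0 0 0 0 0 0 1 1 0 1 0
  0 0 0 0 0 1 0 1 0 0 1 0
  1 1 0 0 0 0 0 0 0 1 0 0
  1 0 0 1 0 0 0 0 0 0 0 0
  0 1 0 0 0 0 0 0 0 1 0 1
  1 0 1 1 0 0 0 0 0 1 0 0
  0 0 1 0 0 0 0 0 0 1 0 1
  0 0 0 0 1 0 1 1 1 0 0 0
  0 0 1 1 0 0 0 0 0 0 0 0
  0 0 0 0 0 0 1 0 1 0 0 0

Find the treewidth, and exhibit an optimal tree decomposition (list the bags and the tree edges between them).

Treewidth 3.
One such decomposition:
Bags: B1 = {1, 6, 8, 11}  B2 = {1, 6, 8, 9}  B3 = {1, 4, 8, 9}  B4 = {2, 4, 8, 9}  B5 = {2, 4, 7, 9}  B6 = {0, 2, 4, 7}  B7 = {0, 2, 7, 10}  B8 = {0, 3, 7, 10}  B9 = {0, 3, 5, 10}
Tree: B1–B2, B2–B3, B3–B4, B4–B5, B5–B6, B6–B7, B7–B8, B8–B9

Every bag has size at most 4, so the width is 4 − 1 = 3 and tw(G) ≤ 3. For the lower bound: the 4 vertex sets {1,6,11}, {8}, {9}, {0,2,4,7} are disjoint, each induces a connected subgraph, and every pair is joined by at least one edge of G. Contracting each set to a single vertex therefore yields K_{4} as a minor, and since treewidth is minor-monotone, tw(G) ≥ tw(K_{4}) = 3. Therefore the treewidth is 3.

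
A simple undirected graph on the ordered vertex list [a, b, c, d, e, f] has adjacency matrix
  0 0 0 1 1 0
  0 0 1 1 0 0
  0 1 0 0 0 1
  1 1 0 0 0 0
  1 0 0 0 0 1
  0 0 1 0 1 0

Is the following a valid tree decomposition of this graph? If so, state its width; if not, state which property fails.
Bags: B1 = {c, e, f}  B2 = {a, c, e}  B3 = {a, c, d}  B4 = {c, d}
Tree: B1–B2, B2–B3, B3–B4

No — vertex b appears in no bag.

A tree decomposition must satisfy three properties: every vertex lies in some bag; for every edge, both endpoints lie together in some bag; and for every vertex, the bags containing it form a connected subtree. Here vertex b appears in no bag, so the decomposition is invalid.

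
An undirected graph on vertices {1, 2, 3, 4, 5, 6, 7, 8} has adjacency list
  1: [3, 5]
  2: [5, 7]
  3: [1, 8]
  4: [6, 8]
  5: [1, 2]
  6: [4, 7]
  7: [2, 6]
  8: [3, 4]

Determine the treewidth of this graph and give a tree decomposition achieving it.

The largest bag has 3 vertices, giving width 2; this decomposition certifies tw(G) ≤ 2. Since 3–1–5–2–7–6–4–8–3 is a cycle in G, G is not acyclic. Forests are exactly the graphs of treewidth ≤ 1, so tw(G) ≥ 2. Therefore the treewidth is 2.

Treewidth 2.
Bags: B1 = {1, 3, 5}  B2 = {2, 3, 5}  B3 = {2, 3, 7}  B4 = {3, 6, 7}  B5 = {3, 4, 6}  B6 = {3, 4, 8}
Tree: B1–B2, B2–B3, B3–B4, B4–B5, B5–B6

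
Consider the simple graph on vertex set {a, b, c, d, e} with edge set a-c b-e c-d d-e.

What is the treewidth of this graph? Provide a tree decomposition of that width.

Treewidth 1.
One such decomposition:
Bags: B1 = {b, e}  B2 = {d, e}  B3 = {c, d}  B4 = {a, c}
Tree: B1–B2, B2–B3, B3–B4

Each bag holds 2 vertices, so the decomposition has width 1, which upper-bounds the treewidth. Since G has at least one edge (e.g. b–e), it is not an edgeless graph, so tw(G) ≥ 1. Combining the bounds, tw(G) = 1.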